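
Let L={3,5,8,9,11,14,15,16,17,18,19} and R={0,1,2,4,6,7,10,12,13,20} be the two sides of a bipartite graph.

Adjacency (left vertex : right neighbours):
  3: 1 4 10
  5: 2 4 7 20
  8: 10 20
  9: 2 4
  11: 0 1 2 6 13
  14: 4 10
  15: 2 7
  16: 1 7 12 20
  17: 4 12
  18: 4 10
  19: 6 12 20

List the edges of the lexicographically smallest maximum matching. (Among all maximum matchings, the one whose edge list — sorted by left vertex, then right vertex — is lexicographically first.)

Lex-smallest maximum matching: {(3,1), (5,2), (8,10), (9,4), (11,0), (15,7), (16,20), (17,12), (19,6)}

|M| = 9 (so the lex-smallest maximum matching has 9 edges)
process left vertices in ascending order; for each, take the smallest-labelled available neighbour that still permits 9 edges overall, or leave it unmatched if none does
lex-smallest matching: {3-1, 5-2, 8-10, 9-4, 11-0, 15-7, 16-20, 17-12, 19-6}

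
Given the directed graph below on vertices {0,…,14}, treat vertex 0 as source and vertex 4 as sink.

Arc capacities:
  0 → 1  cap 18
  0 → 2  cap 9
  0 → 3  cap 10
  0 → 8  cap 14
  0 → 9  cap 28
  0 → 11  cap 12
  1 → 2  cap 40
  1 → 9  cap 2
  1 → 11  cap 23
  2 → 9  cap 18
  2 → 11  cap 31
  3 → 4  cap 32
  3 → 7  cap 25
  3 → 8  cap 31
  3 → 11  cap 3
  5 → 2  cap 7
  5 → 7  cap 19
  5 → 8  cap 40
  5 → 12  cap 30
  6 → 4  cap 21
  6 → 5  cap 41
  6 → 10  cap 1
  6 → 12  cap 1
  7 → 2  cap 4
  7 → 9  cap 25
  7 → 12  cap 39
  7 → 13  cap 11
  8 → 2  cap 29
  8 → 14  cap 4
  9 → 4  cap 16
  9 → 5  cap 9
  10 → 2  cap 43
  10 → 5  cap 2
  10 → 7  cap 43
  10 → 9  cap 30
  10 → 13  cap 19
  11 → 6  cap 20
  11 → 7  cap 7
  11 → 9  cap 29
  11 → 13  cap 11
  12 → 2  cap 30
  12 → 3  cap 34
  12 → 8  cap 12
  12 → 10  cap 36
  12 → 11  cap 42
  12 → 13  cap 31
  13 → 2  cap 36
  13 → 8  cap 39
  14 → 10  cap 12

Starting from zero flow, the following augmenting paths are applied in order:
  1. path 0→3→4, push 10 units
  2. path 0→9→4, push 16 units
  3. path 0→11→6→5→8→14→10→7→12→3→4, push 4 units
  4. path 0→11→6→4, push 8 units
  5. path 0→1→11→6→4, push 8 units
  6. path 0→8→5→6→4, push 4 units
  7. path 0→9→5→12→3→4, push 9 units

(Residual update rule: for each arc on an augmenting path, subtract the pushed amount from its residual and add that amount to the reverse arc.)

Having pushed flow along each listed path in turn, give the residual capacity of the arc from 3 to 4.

after path 1 (0→3→4, push 10): res(3,4)=22
after path 2 (0→9→4, push 16): res(3,4)=22
after path 3 (0→11→6→5→8→14→10→7→12→3→4, push 4): res(3,4)=18
after path 4 (0→11→6→4, push 8): res(3,4)=18
after path 5 (0→1→11→6→4, push 8): res(3,4)=18
after path 6 (0→8→5→6→4, push 4): res(3,4)=18
after path 7 (0→9→5→12→3→4, push 9): res(3,4)=9

Residual capacity of (3,4): 9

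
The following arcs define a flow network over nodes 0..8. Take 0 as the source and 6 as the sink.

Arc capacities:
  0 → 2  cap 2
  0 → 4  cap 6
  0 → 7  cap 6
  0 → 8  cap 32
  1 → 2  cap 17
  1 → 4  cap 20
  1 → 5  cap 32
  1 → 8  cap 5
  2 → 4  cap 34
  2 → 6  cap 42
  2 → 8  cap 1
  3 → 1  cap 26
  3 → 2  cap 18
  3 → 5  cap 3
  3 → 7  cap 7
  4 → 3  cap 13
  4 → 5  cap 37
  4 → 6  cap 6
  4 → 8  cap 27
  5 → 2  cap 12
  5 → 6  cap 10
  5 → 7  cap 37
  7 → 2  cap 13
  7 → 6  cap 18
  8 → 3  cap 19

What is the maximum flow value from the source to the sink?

Maximum flow value: 33

augment #1: 0→2→6 bottleneck 2, total now 2
augment #2: 0→4→6 bottleneck 6, total now 8
augment #3: 0→7→6 bottleneck 6, total now 14
augment #4: 0→8→3→2→6 bottleneck 18, total now 32
augment #5: 0→8→3→5→6 bottleneck 1, total now 33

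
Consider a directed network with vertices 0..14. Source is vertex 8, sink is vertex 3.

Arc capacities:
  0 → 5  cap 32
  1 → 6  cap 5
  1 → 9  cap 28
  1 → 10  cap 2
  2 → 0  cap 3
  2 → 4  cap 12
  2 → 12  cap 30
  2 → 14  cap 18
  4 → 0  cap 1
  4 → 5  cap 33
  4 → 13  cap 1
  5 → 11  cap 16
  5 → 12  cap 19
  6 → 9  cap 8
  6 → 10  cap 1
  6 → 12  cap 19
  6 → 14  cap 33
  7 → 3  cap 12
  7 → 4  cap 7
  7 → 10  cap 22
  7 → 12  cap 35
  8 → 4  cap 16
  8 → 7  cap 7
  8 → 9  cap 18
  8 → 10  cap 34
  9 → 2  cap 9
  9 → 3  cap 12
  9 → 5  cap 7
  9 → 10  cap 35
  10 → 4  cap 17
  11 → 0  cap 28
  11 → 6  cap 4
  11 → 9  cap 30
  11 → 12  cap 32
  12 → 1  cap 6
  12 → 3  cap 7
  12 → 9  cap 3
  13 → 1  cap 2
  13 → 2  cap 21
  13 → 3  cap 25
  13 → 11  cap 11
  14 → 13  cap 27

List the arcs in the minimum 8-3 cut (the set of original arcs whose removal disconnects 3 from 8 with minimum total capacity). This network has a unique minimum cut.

augment #1: 8→7→3 push 7
augment #2: 8→9→3 push 12
augment #3: 8→4→13→3 push 1
augment #4: 8→4→5→12→3 push 7
augment #5: 8→9→2→14→13→3 push 6
augment #6: 8→4→5→11→6→14→13→3 push 4
augment #7: 8→4→5→11→9→2→14→13→3 push 3
augment #8: 8→4→5→12→1→6→14→13→3 push 1
augment #9: 8→10→4→5→12→1→6→14→13→3 push 4
max flow = 45; residual-reachable set from 8 gives S-side
cut edges (S→T): {(1,6), (4,13), (8,7), (9,2), (9,3), (11,6), (12,3)} total cap 45

Min-cut arcs: {(1,6), (4,13), (8,7), (9,2), (9,3), (11,6), (12,3)} (total capacity 45)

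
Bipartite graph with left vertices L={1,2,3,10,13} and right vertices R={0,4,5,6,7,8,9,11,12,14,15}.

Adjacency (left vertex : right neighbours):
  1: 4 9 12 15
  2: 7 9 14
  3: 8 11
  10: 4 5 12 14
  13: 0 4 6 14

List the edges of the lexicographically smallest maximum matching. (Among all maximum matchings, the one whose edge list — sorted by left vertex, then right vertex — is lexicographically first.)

|M| = 5 (so the lex-smallest maximum matching has 5 edges)
process left vertices in ascending order; for each, take the smallest-labelled available neighbour that still permits 5 edges overall, or leave it unmatched if none does
lex-smallest matching: {1-4, 2-7, 3-8, 10-5, 13-0}

Lex-smallest maximum matching: {(1,4), (2,7), (3,8), (10,5), (13,0)}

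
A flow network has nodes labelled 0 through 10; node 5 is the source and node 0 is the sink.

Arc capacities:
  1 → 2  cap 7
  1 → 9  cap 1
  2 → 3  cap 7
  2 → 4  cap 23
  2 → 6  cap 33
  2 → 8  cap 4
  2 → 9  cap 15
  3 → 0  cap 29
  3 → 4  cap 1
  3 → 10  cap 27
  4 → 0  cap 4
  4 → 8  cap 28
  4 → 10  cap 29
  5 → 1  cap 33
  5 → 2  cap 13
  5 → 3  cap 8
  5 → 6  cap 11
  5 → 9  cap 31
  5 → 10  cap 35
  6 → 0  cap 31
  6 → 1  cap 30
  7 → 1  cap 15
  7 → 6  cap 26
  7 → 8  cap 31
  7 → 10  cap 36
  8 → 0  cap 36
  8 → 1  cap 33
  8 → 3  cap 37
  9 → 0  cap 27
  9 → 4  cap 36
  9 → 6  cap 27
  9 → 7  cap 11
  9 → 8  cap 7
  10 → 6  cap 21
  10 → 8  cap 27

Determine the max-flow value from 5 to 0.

augment #1: 5→3→0 bottleneck 8, total now 8
augment #2: 5→6→0 bottleneck 11, total now 19
augment #3: 5→9→0 bottleneck 27, total now 46
augment #4: 5→2→3→0 bottleneck 7, total now 53
augment #5: 5→2→4→0 bottleneck 4, total now 57
augment #6: 5→2→6→0 bottleneck 2, total now 59
augment #7: 5→9→6→0 bottleneck 4, total now 63
augment #8: 5→10→6→0 bottleneck 14, total now 77
augment #9: 5→10→8→0 bottleneck 21, total now 98
augment #10: 5→1→2→8→0 bottleneck 4, total now 102
augment #11: 5→1→9→8→0 bottleneck 1, total now 103
augment #12: 5→1→2→4→8→0 bottleneck 3, total now 106

Maximum flow value: 106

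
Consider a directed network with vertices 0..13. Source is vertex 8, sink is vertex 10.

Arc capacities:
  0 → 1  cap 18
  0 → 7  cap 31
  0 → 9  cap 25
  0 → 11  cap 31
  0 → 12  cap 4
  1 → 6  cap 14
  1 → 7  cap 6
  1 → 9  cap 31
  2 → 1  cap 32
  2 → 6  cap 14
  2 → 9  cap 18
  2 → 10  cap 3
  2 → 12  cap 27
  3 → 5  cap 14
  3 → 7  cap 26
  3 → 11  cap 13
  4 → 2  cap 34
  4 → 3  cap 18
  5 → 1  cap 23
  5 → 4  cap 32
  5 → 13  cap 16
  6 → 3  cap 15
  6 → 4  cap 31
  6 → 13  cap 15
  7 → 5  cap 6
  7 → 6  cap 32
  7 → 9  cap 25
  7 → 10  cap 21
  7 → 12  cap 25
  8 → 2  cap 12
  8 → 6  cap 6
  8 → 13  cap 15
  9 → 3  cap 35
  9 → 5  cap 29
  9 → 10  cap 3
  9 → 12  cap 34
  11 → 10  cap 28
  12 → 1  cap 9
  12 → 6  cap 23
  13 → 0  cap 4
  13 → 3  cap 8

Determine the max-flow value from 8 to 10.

augment #1: 8→2→10 bottleneck 3, total now 3
augment #2: 8→2→9→10 bottleneck 3, total now 6
augment #3: 8→2→1→7→10 bottleneck 6, total now 12
augment #4: 8→6→3→7→10 bottleneck 6, total now 18
augment #5: 8→13→0→7→10 bottleneck 4, total now 22
augment #6: 8→13→3→7→10 bottleneck 5, total now 27
augment #7: 8→13→3→11→10 bottleneck 3, total now 30

Maximum flow value: 30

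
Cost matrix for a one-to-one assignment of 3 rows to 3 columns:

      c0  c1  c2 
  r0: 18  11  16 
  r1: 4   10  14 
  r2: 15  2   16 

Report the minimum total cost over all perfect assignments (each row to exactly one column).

Minimum assignment cost: 22

optimal assignment: row0→col2 (cost 16), row1→col0 (cost 4), row2→col1 (cost 2)
total = 16 + 4 + 2 = 22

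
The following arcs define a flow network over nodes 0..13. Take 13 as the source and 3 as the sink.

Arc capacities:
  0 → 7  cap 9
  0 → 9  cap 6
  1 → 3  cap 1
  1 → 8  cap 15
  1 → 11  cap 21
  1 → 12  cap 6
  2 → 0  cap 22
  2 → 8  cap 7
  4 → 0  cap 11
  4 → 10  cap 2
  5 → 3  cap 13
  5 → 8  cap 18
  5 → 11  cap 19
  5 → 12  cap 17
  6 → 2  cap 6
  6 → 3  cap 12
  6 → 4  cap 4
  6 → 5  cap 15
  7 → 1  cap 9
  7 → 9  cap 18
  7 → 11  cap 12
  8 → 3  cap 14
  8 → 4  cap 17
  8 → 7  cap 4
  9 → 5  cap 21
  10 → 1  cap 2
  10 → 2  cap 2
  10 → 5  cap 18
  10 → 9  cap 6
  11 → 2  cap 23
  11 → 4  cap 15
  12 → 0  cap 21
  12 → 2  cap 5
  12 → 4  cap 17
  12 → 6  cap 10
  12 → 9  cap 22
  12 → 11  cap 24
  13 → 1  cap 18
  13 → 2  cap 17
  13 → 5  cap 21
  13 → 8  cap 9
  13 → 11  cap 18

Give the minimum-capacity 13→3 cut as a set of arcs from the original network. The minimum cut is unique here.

Min-cut arcs: {(1,3), (5,3), (8,3), (12,6)} (total capacity 38)

augment #1: 13→1→3 push 1
augment #2: 13→5→3 push 13
augment #3: 13→8→3 push 9
augment #4: 13→1→8→3 push 5
augment #5: 13→1→12→6→3 push 6
augment #6: 13→5→12→6→3 push 4
max flow = 38; residual-reachable set from 13 gives S-side
cut edges (S→T): {(1,3), (5,3), (8,3), (12,6)} total cap 38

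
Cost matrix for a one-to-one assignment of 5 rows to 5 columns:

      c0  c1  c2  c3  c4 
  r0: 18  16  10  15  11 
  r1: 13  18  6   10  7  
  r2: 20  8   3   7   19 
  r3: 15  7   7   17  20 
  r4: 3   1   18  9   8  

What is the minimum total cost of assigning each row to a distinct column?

Minimum assignment cost: 34

one of 3 optimal assignments: row0→col2 (cost 10), row1→col4 (cost 7), row2→col3 (cost 7), row3→col1 (cost 7), row4→col0 (cost 3)
total = 10 + 7 + 7 + 7 + 3 = 34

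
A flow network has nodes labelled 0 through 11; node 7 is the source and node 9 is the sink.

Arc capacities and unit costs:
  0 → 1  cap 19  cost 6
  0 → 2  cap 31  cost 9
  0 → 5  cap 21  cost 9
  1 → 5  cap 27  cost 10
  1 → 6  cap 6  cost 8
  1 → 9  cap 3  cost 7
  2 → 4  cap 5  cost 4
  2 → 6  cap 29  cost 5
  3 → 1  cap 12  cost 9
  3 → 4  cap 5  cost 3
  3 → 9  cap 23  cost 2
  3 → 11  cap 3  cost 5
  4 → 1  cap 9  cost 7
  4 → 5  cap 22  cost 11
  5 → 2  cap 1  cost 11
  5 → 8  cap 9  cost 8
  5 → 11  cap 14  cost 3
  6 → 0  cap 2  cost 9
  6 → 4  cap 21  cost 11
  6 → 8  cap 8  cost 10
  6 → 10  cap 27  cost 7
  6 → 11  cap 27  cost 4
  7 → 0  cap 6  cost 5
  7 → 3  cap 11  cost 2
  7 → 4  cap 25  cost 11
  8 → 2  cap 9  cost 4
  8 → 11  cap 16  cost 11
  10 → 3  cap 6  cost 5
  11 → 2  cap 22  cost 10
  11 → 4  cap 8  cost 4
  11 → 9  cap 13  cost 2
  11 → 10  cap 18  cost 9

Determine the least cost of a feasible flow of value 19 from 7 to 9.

Minimum cost for 19 units: 207

shortest-cost path #1: 7→3→9 push 11 @ unit cost 4 (adds 44)
shortest-cost path #2: 7→0→1→9 push 3 @ unit cost 18 (adds 54)
shortest-cost path #3: 7→0→5→11→9 push 3 @ unit cost 19 (adds 57)
shortest-cost path #4: 7→4→1→0→5→11→9 push 2 @ unit cost 26 (adds 52)
total cost = 207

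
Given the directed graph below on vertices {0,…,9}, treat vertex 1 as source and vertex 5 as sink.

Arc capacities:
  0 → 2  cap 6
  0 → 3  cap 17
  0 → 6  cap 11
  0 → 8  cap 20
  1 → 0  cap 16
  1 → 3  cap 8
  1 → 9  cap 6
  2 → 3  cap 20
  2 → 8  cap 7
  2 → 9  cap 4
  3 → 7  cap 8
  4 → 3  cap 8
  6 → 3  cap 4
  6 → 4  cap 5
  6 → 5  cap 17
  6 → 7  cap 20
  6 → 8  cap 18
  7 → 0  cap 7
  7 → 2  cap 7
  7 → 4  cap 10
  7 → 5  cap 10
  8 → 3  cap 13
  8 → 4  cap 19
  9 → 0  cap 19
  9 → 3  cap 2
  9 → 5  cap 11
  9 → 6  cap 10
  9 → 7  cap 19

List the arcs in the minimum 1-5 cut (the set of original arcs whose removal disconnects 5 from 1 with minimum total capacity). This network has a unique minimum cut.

Min-cut arcs: {(0,6), (1,9), (2,9), (3,7)} (total capacity 29)

augment #1: 1→9→5 push 6
augment #2: 1→0→6→5 push 11
augment #3: 1→3→7→5 push 8
augment #4: 1→0→2→9→5 push 4
max flow = 29; residual-reachable set from 1 gives S-side
cut edges (S→T): {(0,6), (1,9), (2,9), (3,7)} total cap 29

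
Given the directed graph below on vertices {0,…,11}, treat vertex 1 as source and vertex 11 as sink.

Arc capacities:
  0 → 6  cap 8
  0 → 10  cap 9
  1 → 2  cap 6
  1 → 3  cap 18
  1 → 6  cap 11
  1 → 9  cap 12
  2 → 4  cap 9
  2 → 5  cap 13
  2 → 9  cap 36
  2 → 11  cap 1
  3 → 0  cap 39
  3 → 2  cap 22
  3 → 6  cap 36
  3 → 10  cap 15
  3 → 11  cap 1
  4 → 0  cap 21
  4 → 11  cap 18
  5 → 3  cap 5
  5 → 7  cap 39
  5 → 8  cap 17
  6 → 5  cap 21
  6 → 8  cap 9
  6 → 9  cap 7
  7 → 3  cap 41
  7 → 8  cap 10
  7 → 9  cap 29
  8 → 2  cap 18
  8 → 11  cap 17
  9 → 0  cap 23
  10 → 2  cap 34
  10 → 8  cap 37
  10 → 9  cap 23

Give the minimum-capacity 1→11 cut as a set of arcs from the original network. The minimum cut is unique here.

Min-cut arcs: {(2,4), (2,11), (3,11), (8,11)} (total capacity 28)

augment #1: 1→2→11 push 1
augment #2: 1→3→11 push 1
augment #3: 1→2→4→11 push 5
augment #4: 1→6→8→11 push 9
augment #5: 1→3→2→4→11 push 4
augment #6: 1→3→10→8→11 push 8
max flow = 28; residual-reachable set from 1 gives S-side
cut edges (S→T): {(2,4), (2,11), (3,11), (8,11)} total cap 28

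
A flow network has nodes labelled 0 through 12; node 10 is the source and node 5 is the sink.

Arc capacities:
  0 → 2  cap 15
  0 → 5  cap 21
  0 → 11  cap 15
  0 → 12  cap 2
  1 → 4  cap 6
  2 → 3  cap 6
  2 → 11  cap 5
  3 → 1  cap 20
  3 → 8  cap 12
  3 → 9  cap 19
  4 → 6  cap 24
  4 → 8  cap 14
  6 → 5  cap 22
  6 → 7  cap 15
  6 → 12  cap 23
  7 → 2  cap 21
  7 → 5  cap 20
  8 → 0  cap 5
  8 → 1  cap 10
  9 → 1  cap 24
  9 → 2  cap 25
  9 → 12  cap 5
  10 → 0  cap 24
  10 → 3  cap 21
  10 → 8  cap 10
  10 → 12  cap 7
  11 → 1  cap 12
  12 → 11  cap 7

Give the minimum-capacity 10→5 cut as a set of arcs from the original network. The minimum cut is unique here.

augment #1: 10→0→5 push 21
augment #2: 10→3→1→4→6→5 push 6
max flow = 27; residual-reachable set from 10 gives S-side
cut edges (S→T): {(0,5), (1,4)} total cap 27

Min-cut arcs: {(0,5), (1,4)} (total capacity 27)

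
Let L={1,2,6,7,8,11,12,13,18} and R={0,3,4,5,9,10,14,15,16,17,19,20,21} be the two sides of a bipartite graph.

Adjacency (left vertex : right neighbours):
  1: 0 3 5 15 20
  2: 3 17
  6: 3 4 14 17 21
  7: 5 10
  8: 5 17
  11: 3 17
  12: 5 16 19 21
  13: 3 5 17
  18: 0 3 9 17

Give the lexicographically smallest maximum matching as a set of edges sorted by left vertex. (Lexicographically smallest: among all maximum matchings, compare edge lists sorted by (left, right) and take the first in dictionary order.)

|M| = 8 (so the lex-smallest maximum matching has 8 edges)
process left vertices in ascending order; for each, take the smallest-labelled available neighbour that still permits 8 edges overall, or leave it unmatched if none does
lex-smallest matching: {1-0, 2-3, 6-4, 7-10, 8-5, 11-17, 12-16, 18-9}

Lex-smallest maximum matching: {(1,0), (2,3), (6,4), (7,10), (8,5), (11,17), (12,16), (18,9)}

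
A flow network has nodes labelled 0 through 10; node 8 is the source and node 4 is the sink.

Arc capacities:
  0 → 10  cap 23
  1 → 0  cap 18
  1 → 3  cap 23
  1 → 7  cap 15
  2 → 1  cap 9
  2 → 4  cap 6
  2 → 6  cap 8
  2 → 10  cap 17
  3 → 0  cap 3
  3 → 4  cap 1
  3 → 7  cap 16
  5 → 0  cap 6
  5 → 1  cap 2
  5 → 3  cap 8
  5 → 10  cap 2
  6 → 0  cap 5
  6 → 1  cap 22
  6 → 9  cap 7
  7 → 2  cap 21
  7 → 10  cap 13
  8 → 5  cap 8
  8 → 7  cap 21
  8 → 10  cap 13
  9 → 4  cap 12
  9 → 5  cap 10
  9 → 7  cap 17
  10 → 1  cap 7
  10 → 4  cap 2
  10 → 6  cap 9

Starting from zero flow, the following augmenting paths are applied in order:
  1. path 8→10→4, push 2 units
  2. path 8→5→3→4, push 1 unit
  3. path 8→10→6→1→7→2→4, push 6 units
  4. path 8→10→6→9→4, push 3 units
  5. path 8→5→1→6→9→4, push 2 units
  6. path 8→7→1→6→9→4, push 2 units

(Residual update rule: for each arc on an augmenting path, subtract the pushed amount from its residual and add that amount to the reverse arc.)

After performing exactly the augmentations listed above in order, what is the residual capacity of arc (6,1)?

Residual capacity of (6,1): 20

after path 1 (8→10→4, push 2): res(6,1)=22
after path 2 (8→5→3→4, push 1): res(6,1)=22
after path 3 (8→10→6→1→7→2→4, push 6): res(6,1)=16
after path 4 (8→10→6→9→4, push 3): res(6,1)=16
after path 5 (8→5→1→6→9→4, push 2): res(6,1)=18
after path 6 (8→7→1→6→9→4, push 2): res(6,1)=20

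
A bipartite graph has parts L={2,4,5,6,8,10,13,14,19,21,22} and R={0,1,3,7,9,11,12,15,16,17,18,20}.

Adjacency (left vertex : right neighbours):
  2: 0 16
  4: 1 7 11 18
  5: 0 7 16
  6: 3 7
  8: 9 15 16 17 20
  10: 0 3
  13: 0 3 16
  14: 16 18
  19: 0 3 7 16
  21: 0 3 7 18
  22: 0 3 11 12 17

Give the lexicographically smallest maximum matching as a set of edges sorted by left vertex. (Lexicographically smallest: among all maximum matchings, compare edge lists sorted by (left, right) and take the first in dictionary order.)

|M| = 8 (so the lex-smallest maximum matching has 8 edges)
process left vertices in ascending order; for each, take the smallest-labelled available neighbour that still permits 8 edges overall, or leave it unmatched if none does
lex-smallest matching: {2-0, 4-1, 5-7, 6-3, 8-9, 13-16, 14-18, 22-11}

Lex-smallest maximum matching: {(2,0), (4,1), (5,7), (6,3), (8,9), (13,16), (14,18), (22,11)}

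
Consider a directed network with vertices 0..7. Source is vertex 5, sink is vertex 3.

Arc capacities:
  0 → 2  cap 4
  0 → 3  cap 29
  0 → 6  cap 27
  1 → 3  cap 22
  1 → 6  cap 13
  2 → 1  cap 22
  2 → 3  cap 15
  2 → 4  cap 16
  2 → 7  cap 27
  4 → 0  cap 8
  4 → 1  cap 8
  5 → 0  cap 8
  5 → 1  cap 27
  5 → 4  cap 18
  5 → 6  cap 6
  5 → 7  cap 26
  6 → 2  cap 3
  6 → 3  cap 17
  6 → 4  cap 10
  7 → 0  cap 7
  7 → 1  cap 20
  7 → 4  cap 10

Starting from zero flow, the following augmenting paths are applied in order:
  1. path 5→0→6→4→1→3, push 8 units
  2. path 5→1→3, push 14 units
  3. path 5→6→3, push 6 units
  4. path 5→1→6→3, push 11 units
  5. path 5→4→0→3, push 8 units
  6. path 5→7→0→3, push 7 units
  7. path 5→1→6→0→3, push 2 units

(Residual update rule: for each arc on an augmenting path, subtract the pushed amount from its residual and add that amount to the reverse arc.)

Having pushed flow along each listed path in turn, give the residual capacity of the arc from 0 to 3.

Residual capacity of (0,3): 12

after path 1 (5→0→6→4→1→3, push 8): res(0,3)=29
after path 2 (5→1→3, push 14): res(0,3)=29
after path 3 (5→6→3, push 6): res(0,3)=29
after path 4 (5→1→6→3, push 11): res(0,3)=29
after path 5 (5→4→0→3, push 8): res(0,3)=21
after path 6 (5→7→0→3, push 7): res(0,3)=14
after path 7 (5→1→6→0→3, push 2): res(0,3)=12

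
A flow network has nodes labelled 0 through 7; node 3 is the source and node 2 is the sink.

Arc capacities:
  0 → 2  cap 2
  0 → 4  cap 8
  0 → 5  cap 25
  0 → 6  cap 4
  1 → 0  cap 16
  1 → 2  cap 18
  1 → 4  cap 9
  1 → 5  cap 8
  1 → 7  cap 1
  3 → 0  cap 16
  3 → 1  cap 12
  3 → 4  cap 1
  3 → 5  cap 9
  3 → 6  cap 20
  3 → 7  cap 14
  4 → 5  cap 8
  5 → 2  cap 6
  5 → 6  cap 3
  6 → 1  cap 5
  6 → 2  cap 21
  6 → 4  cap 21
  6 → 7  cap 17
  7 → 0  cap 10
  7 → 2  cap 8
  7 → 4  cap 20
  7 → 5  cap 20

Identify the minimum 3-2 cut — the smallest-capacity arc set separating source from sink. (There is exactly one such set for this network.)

augment #1: 3→0→2 push 2
augment #2: 3→1→2 push 12
augment #3: 3→5→2 push 6
augment #4: 3→6→2 push 20
augment #5: 3→7→2 push 8
augment #6: 3→0→6→2 push 1
augment #7: 3→0→6→1→2 push 3
augment #8: 3→5→6→1→2 push 2
max flow = 54; residual-reachable set from 3 gives S-side
cut edges (S→T): {(0,2), (3,1), (5,2), (6,1), (6,2), (7,2)} total cap 54

Min-cut arcs: {(0,2), (3,1), (5,2), (6,1), (6,2), (7,2)} (total capacity 54)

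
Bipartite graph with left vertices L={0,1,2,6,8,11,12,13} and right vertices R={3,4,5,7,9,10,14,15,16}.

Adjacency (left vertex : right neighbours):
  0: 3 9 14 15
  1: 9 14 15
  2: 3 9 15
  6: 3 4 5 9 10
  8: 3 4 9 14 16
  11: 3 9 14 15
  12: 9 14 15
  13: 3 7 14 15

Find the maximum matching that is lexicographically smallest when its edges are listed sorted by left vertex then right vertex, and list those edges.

|M| = 7 (so the lex-smallest maximum matching has 7 edges)
process left vertices in ascending order; for each, take the smallest-labelled available neighbour that still permits 7 edges overall, or leave it unmatched if none does
lex-smallest matching: {0-3, 1-9, 2-15, 6-4, 8-16, 11-14, 13-7}

Lex-smallest maximum matching: {(0,3), (1,9), (2,15), (6,4), (8,16), (11,14), (13,7)}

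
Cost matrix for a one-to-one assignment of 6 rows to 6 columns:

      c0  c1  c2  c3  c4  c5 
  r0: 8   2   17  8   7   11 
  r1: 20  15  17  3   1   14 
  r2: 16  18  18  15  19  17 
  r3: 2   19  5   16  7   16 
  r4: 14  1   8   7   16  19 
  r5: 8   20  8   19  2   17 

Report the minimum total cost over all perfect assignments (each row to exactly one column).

optimal assignment: row0→col1 (cost 2), row1→col3 (cost 3), row2→col5 (cost 17), row3→col0 (cost 2), row4→col2 (cost 8), row5→col4 (cost 2)
total = 2 + 3 + 17 + 2 + 8 + 2 = 34

Minimum assignment cost: 34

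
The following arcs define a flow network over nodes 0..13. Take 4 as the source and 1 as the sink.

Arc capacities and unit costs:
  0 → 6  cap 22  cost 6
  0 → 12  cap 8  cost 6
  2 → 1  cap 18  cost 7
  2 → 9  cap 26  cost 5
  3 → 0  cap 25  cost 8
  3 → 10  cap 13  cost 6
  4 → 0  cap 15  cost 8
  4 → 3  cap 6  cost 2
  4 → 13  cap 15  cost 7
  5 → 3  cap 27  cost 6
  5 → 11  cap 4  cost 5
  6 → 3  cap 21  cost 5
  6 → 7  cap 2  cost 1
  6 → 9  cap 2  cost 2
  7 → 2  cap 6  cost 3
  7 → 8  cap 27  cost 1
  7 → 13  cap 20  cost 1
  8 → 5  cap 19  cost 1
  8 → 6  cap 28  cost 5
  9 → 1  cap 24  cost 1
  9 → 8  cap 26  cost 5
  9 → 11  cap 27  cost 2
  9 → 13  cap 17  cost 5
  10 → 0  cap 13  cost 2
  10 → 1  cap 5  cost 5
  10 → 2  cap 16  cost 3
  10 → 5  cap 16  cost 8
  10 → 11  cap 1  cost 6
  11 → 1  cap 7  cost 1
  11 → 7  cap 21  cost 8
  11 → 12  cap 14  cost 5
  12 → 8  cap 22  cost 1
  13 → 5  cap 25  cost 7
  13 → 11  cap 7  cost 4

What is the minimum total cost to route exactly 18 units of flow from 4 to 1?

shortest-cost path #1: 4→13→11→1 push 7 @ unit cost 12 (adds 84)
shortest-cost path #2: 4→3→10→1 push 5 @ unit cost 13 (adds 65)
shortest-cost path #3: 4→0→6→9→1 push 2 @ unit cost 17 (adds 34)
shortest-cost path #4: 4→3→10→2→9→1 push 1 @ unit cost 17 (adds 17)
shortest-cost path #5: 4→0→6→7→2→9→1 push 2 @ unit cost 24 (adds 48)
shortest-cost path #6: 4→0→6→3→10→2→9→1 push 1 @ unit cost 34 (adds 34)
total cost = 282

Minimum cost for 18 units: 282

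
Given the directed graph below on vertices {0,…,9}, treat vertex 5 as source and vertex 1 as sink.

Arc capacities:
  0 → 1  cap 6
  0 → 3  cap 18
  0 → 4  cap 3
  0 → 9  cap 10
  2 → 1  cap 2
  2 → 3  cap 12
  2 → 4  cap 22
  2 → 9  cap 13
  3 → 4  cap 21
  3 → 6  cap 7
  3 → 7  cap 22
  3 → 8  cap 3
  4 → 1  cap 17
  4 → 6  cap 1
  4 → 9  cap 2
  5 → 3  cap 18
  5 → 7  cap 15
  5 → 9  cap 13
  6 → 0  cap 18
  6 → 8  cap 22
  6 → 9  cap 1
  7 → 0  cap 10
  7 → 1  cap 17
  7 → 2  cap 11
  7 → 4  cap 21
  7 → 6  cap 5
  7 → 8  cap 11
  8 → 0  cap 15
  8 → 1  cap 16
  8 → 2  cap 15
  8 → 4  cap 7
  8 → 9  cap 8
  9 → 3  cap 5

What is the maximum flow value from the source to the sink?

augment #1: 5→7→1 bottleneck 15, total now 15
augment #2: 5→3→4→1 bottleneck 17, total now 32
augment #3: 5→3→7→1 bottleneck 1, total now 33
augment #4: 5→9→3→7→1 bottleneck 1, total now 34
augment #5: 5→9→3→8→1 bottleneck 3, total now 37
augment #6: 5→9→3→6→0→1 bottleneck 1, total now 38

Maximum flow value: 38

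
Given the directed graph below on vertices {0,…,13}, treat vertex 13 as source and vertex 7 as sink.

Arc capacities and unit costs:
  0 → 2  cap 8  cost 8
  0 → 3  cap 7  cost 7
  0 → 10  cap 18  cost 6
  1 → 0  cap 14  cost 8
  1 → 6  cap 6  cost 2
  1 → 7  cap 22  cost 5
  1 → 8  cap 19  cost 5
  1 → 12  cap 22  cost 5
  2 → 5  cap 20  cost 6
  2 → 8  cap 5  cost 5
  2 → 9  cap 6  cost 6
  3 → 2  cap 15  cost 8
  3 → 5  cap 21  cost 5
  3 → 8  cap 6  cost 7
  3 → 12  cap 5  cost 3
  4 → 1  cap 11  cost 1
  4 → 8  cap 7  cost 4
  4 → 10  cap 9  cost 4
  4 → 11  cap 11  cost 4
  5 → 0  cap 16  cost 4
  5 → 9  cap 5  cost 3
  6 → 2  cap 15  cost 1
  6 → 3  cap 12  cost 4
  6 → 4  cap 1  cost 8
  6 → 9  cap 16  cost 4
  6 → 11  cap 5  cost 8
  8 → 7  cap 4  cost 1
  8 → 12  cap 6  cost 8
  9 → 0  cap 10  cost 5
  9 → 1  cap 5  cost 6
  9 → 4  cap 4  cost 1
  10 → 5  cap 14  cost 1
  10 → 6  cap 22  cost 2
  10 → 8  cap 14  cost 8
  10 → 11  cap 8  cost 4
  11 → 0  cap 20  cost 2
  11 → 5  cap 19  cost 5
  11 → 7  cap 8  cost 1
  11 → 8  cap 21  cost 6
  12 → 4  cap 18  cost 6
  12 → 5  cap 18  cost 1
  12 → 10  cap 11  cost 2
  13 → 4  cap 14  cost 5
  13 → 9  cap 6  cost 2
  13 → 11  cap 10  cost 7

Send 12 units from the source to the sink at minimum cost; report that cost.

shortest-cost path #1: 13→11→7 push 8 @ unit cost 8 (adds 64)
shortest-cost path #2: 13→9→4→8→7 push 4 @ unit cost 8 (adds 32)
total cost = 96

Minimum cost for 12 units: 96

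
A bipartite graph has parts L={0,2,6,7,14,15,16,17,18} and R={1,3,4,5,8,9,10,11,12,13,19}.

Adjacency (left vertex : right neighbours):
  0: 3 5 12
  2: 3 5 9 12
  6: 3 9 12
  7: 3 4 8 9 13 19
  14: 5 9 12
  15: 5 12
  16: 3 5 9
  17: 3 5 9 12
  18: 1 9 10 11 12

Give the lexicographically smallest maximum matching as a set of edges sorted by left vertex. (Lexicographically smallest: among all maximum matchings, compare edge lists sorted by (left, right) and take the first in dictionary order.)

Lex-smallest maximum matching: {(0,3), (2,5), (6,9), (7,4), (14,12), (18,1)}

|M| = 6 (so the lex-smallest maximum matching has 6 edges)
process left vertices in ascending order; for each, take the smallest-labelled available neighbour that still permits 6 edges overall, or leave it unmatched if none does
lex-smallest matching: {0-3, 2-5, 6-9, 7-4, 14-12, 18-1}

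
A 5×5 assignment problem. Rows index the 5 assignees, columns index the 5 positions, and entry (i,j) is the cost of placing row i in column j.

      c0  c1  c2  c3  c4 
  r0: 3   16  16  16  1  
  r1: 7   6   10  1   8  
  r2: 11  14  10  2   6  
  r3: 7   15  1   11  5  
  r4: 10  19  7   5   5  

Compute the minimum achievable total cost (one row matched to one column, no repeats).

Minimum assignment cost: 17

optimal assignment: row0→col0 (cost 3), row1→col1 (cost 6), row2→col3 (cost 2), row3→col2 (cost 1), row4→col4 (cost 5)
total = 3 + 6 + 2 + 1 + 5 = 17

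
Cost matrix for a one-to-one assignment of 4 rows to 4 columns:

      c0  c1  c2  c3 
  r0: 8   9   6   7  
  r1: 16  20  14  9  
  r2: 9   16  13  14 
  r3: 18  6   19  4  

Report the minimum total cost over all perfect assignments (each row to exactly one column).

Minimum assignment cost: 30

optimal assignment: row0→col2 (cost 6), row1→col3 (cost 9), row2→col0 (cost 9), row3→col1 (cost 6)
total = 6 + 9 + 9 + 6 = 30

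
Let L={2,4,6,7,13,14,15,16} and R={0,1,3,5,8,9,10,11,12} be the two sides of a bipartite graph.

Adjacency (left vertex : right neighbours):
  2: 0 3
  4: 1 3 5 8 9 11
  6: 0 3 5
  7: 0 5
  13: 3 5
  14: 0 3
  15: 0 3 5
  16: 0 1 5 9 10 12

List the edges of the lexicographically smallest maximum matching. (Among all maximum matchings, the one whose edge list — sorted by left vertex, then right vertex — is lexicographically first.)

Lex-smallest maximum matching: {(2,0), (4,1), (6,3), (7,5), (16,9)}

|M| = 5 (so the lex-smallest maximum matching has 5 edges)
process left vertices in ascending order; for each, take the smallest-labelled available neighbour that still permits 5 edges overall, or leave it unmatched if none does
lex-smallest matching: {2-0, 4-1, 6-3, 7-5, 16-9}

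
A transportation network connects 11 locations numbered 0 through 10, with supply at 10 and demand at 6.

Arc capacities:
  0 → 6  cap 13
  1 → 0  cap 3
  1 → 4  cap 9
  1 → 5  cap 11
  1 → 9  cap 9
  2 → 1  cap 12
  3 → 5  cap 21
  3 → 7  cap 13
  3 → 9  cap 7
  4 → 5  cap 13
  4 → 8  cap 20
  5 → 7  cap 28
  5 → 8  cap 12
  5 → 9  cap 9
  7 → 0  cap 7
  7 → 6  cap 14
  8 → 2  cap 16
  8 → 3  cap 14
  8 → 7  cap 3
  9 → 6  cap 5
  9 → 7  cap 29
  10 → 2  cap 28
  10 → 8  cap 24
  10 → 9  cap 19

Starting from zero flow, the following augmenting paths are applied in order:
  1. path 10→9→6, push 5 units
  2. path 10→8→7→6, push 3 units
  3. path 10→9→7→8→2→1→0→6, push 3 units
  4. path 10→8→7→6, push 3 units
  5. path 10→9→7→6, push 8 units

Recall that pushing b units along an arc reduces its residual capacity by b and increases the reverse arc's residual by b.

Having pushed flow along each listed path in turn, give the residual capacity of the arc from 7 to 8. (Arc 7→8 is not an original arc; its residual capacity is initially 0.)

after path 1 (10→9→6, push 5): res(7,8)=0
after path 2 (10→8→7→6, push 3): res(7,8)=3
after path 3 (10→9→7→8→2→1→0→6, push 3): res(7,8)=0
after path 4 (10→8→7→6, push 3): res(7,8)=3
after path 5 (10→9→7→6, push 8): res(7,8)=3

Residual capacity of (7,8): 3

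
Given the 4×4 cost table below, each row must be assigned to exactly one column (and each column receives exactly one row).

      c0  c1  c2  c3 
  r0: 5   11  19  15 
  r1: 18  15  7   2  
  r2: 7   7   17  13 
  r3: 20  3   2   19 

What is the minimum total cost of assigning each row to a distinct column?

Minimum assignment cost: 16

optimal assignment: row0→col0 (cost 5), row1→col3 (cost 2), row2→col1 (cost 7), row3→col2 (cost 2)
total = 5 + 2 + 7 + 2 = 16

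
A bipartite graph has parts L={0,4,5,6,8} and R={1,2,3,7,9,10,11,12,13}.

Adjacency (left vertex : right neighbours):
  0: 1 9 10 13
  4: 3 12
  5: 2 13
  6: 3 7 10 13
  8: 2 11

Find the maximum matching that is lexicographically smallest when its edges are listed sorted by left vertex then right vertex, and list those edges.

|M| = 5 (so the lex-smallest maximum matching has 5 edges)
process left vertices in ascending order; for each, take the smallest-labelled available neighbour that still permits 5 edges overall, or leave it unmatched if none does
lex-smallest matching: {0-1, 4-3, 5-2, 6-7, 8-11}

Lex-smallest maximum matching: {(0,1), (4,3), (5,2), (6,7), (8,11)}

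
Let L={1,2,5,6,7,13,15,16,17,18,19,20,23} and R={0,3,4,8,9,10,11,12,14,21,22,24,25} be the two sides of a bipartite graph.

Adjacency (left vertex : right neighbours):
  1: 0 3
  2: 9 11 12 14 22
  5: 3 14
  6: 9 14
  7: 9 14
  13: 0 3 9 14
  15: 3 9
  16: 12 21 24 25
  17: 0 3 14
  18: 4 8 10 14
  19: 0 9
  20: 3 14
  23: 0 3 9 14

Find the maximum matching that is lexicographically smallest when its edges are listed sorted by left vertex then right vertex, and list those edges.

|M| = 7 (so the lex-smallest maximum matching has 7 edges)
process left vertices in ascending order; for each, take the smallest-labelled available neighbour that still permits 7 edges overall, or leave it unmatched if none does
lex-smallest matching: {1-0, 2-11, 5-3, 6-9, 7-14, 16-12, 18-4}

Lex-smallest maximum matching: {(1,0), (2,11), (5,3), (6,9), (7,14), (16,12), (18,4)}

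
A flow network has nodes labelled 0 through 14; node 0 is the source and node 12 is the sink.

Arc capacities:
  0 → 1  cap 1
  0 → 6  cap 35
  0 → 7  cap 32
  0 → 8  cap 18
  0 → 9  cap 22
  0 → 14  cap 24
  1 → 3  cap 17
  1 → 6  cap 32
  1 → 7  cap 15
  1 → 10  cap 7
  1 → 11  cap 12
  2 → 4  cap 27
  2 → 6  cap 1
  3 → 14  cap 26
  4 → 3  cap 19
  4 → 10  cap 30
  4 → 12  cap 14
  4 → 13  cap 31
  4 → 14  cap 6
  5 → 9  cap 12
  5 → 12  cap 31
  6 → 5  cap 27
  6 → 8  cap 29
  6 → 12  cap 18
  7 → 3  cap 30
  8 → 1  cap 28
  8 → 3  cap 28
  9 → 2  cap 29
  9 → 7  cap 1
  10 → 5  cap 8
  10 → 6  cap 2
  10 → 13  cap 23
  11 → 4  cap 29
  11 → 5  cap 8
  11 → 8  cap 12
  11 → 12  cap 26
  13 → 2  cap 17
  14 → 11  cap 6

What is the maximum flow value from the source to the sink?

augment #1: 0→6→12 bottleneck 18, total now 18
augment #2: 0→1→11→12 bottleneck 1, total now 19
augment #3: 0→6→5→12 bottleneck 17, total now 36
augment #4: 0→14→11→12 bottleneck 6, total now 42
augment #5: 0→8→1→11→12 bottleneck 11, total now 53
augment #6: 0→9→2→4→12 bottleneck 14, total now 67
augment #7: 0→8→1→6→5→12 bottleneck 7, total now 74
augment #8: 0→9→2→6→5→12 bottleneck 1, total now 75
augment #9: 0→9→2→4→10→5→12 bottleneck 6, total now 81

Maximum flow value: 81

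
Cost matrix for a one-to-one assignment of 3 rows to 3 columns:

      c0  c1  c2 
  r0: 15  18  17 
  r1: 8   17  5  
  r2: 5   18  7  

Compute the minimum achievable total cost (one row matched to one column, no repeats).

optimal assignment: row0→col1 (cost 18), row1→col2 (cost 5), row2→col0 (cost 5)
total = 18 + 5 + 5 = 28

Minimum assignment cost: 28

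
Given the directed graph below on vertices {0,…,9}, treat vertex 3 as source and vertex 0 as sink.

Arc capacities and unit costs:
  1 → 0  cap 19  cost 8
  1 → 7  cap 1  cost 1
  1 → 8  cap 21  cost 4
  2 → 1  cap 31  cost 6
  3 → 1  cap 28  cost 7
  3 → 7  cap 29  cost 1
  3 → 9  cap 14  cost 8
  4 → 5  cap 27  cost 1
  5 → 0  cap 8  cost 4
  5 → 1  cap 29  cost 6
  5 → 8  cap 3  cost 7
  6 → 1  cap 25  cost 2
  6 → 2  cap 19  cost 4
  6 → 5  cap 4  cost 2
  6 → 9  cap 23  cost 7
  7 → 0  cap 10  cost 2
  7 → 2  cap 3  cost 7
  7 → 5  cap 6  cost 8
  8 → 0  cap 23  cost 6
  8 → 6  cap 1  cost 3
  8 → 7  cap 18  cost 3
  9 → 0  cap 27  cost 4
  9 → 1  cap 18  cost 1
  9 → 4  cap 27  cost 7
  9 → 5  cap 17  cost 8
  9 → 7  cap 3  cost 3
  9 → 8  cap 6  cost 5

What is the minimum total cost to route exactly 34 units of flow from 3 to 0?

shortest-cost path #1: 3→7→0 push 10 @ unit cost 3 (adds 30)
shortest-cost path #2: 3→9→0 push 14 @ unit cost 12 (adds 168)
shortest-cost path #3: 3→7→5→0 push 6 @ unit cost 13 (adds 78)
shortest-cost path #4: 3→1→0 push 4 @ unit cost 15 (adds 60)
total cost = 336

Minimum cost for 34 units: 336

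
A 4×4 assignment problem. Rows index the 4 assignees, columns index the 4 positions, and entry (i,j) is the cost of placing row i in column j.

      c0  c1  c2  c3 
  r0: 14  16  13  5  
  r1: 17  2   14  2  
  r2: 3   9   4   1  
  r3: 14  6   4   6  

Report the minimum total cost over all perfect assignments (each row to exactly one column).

optimal assignment: row0→col3 (cost 5), row1→col1 (cost 2), row2→col0 (cost 3), row3→col2 (cost 4)
total = 5 + 2 + 3 + 4 = 14

Minimum assignment cost: 14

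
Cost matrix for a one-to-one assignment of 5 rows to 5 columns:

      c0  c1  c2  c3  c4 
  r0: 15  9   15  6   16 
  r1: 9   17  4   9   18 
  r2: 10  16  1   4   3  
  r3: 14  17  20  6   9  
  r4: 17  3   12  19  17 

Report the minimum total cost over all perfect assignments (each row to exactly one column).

optimal assignment: row0→col3 (cost 6), row1→col0 (cost 9), row2→col2 (cost 1), row3→col4 (cost 9), row4→col1 (cost 3)
total = 6 + 9 + 1 + 9 + 3 = 28

Minimum assignment cost: 28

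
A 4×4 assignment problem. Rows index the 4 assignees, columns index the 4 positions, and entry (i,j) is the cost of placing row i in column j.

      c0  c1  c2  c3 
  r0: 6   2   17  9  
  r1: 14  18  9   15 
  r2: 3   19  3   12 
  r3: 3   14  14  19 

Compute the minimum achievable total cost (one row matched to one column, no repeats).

Minimum assignment cost: 23

optimal assignment: row0→col1 (cost 2), row1→col3 (cost 15), row2→col2 (cost 3), row3→col0 (cost 3)
total = 2 + 15 + 3 + 3 = 23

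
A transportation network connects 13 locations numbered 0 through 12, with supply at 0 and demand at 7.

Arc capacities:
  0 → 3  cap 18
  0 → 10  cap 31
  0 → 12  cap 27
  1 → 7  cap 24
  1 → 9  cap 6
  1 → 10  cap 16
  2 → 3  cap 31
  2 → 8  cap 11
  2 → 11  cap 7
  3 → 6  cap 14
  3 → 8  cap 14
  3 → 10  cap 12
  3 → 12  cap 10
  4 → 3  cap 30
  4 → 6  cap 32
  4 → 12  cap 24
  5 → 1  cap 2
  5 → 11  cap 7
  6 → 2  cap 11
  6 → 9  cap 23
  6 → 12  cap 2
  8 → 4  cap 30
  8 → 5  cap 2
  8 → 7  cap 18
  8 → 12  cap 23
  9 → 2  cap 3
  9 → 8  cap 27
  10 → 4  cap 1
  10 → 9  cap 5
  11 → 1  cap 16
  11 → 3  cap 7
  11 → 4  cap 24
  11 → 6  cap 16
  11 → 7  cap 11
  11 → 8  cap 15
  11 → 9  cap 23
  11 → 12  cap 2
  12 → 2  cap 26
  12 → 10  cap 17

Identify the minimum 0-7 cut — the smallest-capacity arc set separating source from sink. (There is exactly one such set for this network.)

augment #1: 0→3→8→7 push 14
augment #2: 0→10→9→8→7 push 4
augment #3: 0→12→2→11→7 push 7
augment #4: 0→10→9→8→5→1→7 push 1
augment #5: 0→12→2→8→5→1→7 push 1
max flow = 27; residual-reachable set from 0 gives S-side
cut edges (S→T): {(2,11), (8,5), (8,7)} total cap 27

Min-cut arcs: {(2,11), (8,5), (8,7)} (total capacity 27)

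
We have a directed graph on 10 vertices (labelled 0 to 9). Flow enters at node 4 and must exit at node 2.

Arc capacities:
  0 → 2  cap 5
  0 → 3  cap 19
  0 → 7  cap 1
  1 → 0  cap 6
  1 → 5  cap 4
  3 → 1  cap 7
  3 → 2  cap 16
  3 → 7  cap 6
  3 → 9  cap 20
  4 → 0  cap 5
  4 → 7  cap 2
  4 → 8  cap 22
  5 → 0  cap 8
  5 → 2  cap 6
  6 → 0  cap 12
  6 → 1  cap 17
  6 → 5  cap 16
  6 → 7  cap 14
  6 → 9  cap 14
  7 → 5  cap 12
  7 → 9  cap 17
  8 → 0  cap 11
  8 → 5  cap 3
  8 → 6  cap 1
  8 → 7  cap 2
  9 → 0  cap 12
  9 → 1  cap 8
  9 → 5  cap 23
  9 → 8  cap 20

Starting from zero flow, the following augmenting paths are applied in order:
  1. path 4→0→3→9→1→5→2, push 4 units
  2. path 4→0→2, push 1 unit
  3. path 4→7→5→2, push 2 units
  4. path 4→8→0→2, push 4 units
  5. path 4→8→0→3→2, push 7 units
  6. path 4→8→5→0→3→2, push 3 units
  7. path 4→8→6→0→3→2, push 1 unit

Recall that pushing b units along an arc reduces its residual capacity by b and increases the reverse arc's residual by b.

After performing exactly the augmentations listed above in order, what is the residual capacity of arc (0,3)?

after path 1 (4→0→3→9→1→5→2, push 4): res(0,3)=15
after path 2 (4→0→2, push 1): res(0,3)=15
after path 3 (4→7→5→2, push 2): res(0,3)=15
after path 4 (4→8→0→2, push 4): res(0,3)=15
after path 5 (4→8→0→3→2, push 7): res(0,3)=8
after path 6 (4→8→5→0→3→2, push 3): res(0,3)=5
after path 7 (4→8→6→0→3→2, push 1): res(0,3)=4

Residual capacity of (0,3): 4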